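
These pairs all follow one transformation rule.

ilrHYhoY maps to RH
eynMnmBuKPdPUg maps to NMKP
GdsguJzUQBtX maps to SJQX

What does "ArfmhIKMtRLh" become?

Looking at the pairs, the operation is to keep one character in every 3, starting at position 3 (positions 3rd, 6th, 9th, ...), then convert every letter to uppercase.
For "ArfmhIKMtRLh", step one produces "fIth"; step two turns that into "FITH".

FITH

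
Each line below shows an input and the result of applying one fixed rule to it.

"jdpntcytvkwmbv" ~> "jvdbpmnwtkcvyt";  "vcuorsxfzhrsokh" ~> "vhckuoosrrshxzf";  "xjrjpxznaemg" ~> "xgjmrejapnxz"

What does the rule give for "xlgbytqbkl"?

Rule — take characters alternately from the front and the back (1st, last, 2nd, 2nd-last, ...).
Doing the same to "xlgbytqbkl": "xllkgbbqyt".

xllkgbbqyt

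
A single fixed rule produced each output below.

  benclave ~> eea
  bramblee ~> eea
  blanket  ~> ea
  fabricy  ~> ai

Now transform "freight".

What's happening: move the last 2 characters to the front (rotate right by 2), then keep only the vowels.
Working it through for "freight": intermediate "htfreig", final "ei".
(Check on "blanket": → "etblank" → "ea" ✓)

ei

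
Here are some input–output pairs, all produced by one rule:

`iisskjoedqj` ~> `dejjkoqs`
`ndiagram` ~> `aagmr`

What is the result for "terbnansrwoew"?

abennorsww

Looking at the pairs, the operation is to delete the first 3 characters, then sort the characters into alphabetical order.
On "terbnansrwoew": the first step gives "bnansrwoew", and the second then gives "abennorsww".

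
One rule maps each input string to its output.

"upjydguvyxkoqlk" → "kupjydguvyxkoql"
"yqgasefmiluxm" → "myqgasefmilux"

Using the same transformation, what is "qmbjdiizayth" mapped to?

hqmbjdiizayt

The pattern: move the last character to the front.
So "qmbjdiizayth" becomes "hqmbjdiizayt".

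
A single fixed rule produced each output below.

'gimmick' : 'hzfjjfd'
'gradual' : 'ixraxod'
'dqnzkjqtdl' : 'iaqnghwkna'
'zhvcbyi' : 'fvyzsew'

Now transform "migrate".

Looking at the pairs, the operation is to shift every letter 3 places backward in the alphabet (wrapping around), then reverse the string.
"migrate" → "jfdoxqb" → "bqxodfj".

bqxodfj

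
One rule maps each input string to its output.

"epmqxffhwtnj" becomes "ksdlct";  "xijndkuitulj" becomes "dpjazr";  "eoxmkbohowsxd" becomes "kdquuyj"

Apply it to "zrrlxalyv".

fxdrb

The pattern: keep every other character starting from the first (positions 1st, 3rd, 5th, ...), then shift every letter 6 places forward in the alphabet (wrapping around).
Applying that to "zrrlxalyv" gives "fxdrb".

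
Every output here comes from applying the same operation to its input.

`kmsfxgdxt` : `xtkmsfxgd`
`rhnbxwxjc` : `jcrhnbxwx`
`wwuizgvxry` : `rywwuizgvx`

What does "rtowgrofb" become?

fbrtowgro

The transformation: move the last 2 characters to the front (rotate right by 2).
Doing the same to "rtowgrofb": "fbrtowgro".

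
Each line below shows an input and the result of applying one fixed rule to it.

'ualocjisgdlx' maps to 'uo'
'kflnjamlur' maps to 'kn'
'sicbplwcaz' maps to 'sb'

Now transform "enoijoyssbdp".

ei

What's happening: keep one character in every 3, starting at position 1 (positions 1st, 4th, 7th, ...), then delete the last 2 characters.
On "enoijoyssbdp": the first step gives "eiyb", and the second then gives "ei".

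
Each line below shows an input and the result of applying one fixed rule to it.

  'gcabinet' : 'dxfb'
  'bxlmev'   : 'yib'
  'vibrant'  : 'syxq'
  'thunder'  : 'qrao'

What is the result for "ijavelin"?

In each case the input is transformed by: shift every letter 3 places backward in the alphabet (wrapping around), then keep every other character starting from the first (positions 1st, 3rd, 5th, ...).
Working it through for "ijavelin": intermediate "fgxsbifk", final "fxbf".

fxbf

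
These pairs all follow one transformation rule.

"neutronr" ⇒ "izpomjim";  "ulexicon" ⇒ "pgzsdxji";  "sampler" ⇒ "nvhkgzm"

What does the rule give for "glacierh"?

The pattern: shift every letter 5 places backward in the alphabet (wrapping around).
"glacierh" → "bgvxdzmc".

bgvxdzmc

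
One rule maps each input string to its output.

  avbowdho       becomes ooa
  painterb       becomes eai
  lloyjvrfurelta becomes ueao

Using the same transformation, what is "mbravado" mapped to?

The transformation: move the first 3 characters to the end (rotate left by 3), then keep only the vowels.
On "mbravado": the first step gives "avadombr", and the second then gives "aao".

aao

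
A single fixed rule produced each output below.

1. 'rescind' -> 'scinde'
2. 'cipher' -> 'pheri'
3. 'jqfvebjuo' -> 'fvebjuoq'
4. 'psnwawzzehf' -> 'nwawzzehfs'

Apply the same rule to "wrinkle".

The transformation: delete the first character, then move the first character to the end.
Applying both steps to "wrinkle": "rinkle", then "inkler".

inkler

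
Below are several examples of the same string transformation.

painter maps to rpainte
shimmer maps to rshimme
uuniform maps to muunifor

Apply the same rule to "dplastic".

cdplasti

Each output is the input with this applied: move the last character to the front.
"dplastic" → "cdplasti".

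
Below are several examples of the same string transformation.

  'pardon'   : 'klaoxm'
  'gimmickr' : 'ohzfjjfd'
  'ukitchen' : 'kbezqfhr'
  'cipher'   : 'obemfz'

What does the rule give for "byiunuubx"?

uyrrkrfvy

Rule — reverse the string, then shift every letter 3 places backward in the alphabet (wrapping around).
On "byiunuubx": the first step gives "xbuunuiyb", and the second then gives "uyrrkrfvy".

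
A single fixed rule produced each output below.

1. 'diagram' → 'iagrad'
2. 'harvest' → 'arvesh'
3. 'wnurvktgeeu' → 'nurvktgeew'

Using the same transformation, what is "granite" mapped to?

The rule is to swap the first and last characters, then delete the first character.
Applying both steps to "granite": "eranitg", then "ranitg".

ranitg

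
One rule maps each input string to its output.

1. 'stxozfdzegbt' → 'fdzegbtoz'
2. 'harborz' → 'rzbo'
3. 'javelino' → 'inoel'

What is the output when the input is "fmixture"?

urext

Each output is the input with this applied: delete the first 3 characters, then move the first 2 characters to the end (rotate left by 2).
On "fmixture": the first step gives "xture", and the second then gives "urext".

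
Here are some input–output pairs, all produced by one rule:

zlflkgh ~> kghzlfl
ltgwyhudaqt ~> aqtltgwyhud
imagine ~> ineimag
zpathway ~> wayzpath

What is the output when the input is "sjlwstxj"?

Rule — move the last 3 characters to the front (rotate right by 3).
For "sjlwstxj" the result is "txjsjlws".

txjsjlws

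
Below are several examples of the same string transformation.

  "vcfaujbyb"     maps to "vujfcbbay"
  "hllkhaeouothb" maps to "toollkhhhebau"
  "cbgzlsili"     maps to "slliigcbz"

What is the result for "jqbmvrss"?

ssrqmjbv

Rule — sort the characters into reverse alphabetical order, then move the first character to the end.
Applying both steps to "jqbmvrss": "vssrqmjb", then "ssrqmjbv".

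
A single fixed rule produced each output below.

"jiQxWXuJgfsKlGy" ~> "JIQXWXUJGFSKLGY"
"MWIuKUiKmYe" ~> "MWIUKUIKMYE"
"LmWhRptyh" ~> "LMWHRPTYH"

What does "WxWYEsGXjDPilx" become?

WXWYESGXJDPILX

Looking at the pairs, the operation is to convert every letter to uppercase.
So "WxWYEsGXjDPilx" becomes "WXWYESGXJDPILX".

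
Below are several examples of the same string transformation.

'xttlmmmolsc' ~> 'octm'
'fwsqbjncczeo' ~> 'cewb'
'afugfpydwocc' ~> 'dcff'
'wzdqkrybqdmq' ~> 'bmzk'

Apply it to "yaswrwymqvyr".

Looking at the pairs, the operation is to keep one character in every 3, starting at position 2 (positions 2nd, 5th, 8th, ...), then move the last 2 characters to the front (rotate right by 2).
So "yaswrwymqvyr" becomes "myar".

myar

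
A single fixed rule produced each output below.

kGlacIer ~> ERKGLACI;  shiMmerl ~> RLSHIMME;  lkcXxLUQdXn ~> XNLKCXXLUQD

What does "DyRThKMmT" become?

The pattern: move the last 2 characters to the front (rotate right by 2), then convert every letter to uppercase.
Applying that to "DyRThKMmT" gives "MTDYRTHKM".
(Check on "lkcXxLUQdXn": → "XnlkcXxLUQd" → "XNLKCXXLUQD" ✓)

MTDYRTHKM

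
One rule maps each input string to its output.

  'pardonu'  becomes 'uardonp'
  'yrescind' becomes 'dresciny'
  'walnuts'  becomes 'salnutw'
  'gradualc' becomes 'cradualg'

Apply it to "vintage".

Looking at the pairs, the operation is to swap the first and last characters.
On "vintage" that produces "eintagv".

eintagv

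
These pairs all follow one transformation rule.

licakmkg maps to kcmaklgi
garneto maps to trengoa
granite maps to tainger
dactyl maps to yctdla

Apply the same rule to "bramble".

Each output is the input with this applied: take characters alternately from the front and the back (1st, last, 2nd, 2nd-last, ...), then move the first 3 characters to the end (rotate left by 3).
Applying both steps to "bramble": "berlabm", then "labmber".

labmber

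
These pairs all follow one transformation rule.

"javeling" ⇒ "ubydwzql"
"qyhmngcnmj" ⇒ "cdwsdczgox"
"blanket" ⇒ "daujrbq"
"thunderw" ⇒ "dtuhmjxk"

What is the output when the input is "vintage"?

What's happening: move the first 3 characters to the end (rotate left by 3), then shift every letter 10 places backward in the alphabet (wrapping around).
Starting from "vintage": after the first operation, "tagevin"; after the second, "jqwulyd".
(Check on "thunderw": → "nderwthu" → "dtuhmjxk" ✓)

jqwulyd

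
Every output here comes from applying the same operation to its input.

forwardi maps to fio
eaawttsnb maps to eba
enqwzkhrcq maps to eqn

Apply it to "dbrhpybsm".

The pattern: take characters alternately from the front and the back (1st, last, 2nd, 2nd-last, ...), then keep only the first 3 characters.
So "dbrhpybsm" becomes "dmb".

dmb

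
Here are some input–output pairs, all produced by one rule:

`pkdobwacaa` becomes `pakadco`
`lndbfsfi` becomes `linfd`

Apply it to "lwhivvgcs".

Rule — take characters alternately from the front and the back (1st, last, 2nd, 2nd-last, ...), then delete the last 3 characters.
Working it through for "lwhivvgcs": intermediate "lswchgivv", final "lswchg".

lswchg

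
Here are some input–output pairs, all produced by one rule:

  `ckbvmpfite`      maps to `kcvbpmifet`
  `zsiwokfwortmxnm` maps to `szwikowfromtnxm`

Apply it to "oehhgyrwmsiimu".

eohhygwrsmiium

The transformation: swap each adjacent pair of characters (1↔2, 3↔4, ...).
Doing the same to "oehhgyrwmsiimu": "eohhygwrsmiium".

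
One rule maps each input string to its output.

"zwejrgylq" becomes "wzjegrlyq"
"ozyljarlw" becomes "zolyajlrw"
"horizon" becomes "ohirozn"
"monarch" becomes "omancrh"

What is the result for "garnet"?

Each output is the input with this applied: swap each adjacent pair of characters (1↔2, 3↔4, ...).
For "garnet" the result is "agnrte".

agnrte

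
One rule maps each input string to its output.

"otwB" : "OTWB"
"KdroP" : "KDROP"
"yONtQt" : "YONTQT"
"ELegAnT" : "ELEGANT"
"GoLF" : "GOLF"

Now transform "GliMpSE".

In each case the input is transformed by: convert every letter to uppercase.
On "GliMpSE" that produces "GLIMPSE".

GLIMPSE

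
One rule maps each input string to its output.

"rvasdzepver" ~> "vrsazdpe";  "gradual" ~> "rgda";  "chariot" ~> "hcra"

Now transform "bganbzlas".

Rule — delete the last 3 characters, then swap each adjacent pair of characters (1↔2, 3↔4, ...).
Applying both steps to "bganbzlas": "bganbz", then "gbnazb".

gbnazb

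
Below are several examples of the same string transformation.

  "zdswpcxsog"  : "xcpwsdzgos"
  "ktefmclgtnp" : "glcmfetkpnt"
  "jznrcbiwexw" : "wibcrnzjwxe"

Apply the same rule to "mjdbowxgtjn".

gxwobdjmnjt

Each output is the input with this applied: move the last 3 characters to the front (rotate right by 3), then reverse the string.
So "mjdbowxgtjn" becomes "gxwobdjmnjt".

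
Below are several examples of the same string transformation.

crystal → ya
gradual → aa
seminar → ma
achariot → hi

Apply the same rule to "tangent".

nn

The pattern: keep one character in every 3, starting at position 3 (positions 3rd, 6th, 9th, ...).
For "tangent" the result is "nn".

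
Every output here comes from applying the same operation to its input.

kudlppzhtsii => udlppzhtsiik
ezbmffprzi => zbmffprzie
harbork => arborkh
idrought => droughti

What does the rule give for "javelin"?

Rule — move the first character to the end.
Applying that to "javelin" gives "avelinj".

avelinj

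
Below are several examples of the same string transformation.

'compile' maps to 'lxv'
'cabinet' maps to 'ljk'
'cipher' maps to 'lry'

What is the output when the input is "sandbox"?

bjw

In each case the input is transformed by: shift every letter 9 places forward in the alphabet (wrapping around), then keep only the first 3 characters.
Applying that to "sandbox" gives "bjw".
(Check on "cipher": → "lryqna" → "lry" ✓)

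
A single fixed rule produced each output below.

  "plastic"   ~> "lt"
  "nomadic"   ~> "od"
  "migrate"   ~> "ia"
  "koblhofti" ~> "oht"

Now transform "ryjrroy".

yr

Looking at the pairs, the operation is to keep one character in every 3, starting at position 2 (positions 2nd, 5th, 8th, ...).
Doing the same to "ryjrroy": "yr".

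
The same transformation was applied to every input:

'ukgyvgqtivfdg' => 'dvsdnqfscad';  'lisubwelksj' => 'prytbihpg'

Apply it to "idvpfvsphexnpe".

smcspmebukmb

Rule — shift every letter 3 places backward in the alphabet (wrapping around), then delete the first 2 characters.
Working it through for "idvpfvsphexnpe": intermediate "fasmcspmebukmb", final "smcspmebukmb".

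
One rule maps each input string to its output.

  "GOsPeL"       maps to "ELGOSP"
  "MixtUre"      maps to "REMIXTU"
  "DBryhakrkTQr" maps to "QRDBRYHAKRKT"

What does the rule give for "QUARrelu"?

LUQUARRE

The pattern: move the last 2 characters to the front (rotate right by 2), then convert every letter to uppercase.
Starting from "QUARrelu": after the first operation, "luQUARre"; after the second, "LUQUARRE".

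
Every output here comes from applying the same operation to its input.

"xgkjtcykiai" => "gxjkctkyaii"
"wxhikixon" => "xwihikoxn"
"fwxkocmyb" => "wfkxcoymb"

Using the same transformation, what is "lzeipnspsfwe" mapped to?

The transformation: swap each adjacent pair of characters (1↔2, 3↔4, ...).
On "lzeipnspsfwe" that produces "zlienppsfsew".

zlienppsfsew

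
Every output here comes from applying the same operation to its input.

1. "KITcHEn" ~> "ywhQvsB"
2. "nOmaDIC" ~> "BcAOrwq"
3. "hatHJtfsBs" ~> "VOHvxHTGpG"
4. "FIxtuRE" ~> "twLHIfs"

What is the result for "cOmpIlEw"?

QcADwZsK

In each case the input is transformed by: flip the case of every letter, then shift every letter 12 places backward in the alphabet (wrapping around).
Applying both steps to "cOmpIlEw": "CoMPiLeW", then "QcADwZsK".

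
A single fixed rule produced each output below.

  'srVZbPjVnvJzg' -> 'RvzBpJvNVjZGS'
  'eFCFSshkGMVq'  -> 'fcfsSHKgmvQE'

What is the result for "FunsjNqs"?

UNSJnQSf

The pattern: move the first character to the end, then flip the case of every letter.
Applying that to "FunsjNqs" gives "UNSJnQSf".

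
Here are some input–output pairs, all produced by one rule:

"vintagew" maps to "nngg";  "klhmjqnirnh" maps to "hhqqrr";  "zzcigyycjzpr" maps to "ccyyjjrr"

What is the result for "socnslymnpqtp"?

ccllnntt

In each case the input is transformed by: keep one character in every 3, starting at position 3 (positions 3rd, 6th, 9th, ...), then double every character.
For "socnslymnpqtp", step one produces "clnt"; step two turns that into "ccllnntt".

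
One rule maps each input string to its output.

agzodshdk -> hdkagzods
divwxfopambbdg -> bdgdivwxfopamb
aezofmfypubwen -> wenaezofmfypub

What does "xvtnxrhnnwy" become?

nwyxvtnxrhn

What's happening: move the last 3 characters to the front (rotate right by 3).
Applying that to "xvtnxrhnnwy" gives "nwyxvtnxrhn".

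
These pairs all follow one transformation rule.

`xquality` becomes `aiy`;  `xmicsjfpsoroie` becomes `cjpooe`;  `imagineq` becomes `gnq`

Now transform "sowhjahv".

Rule — delete the first 2 characters, then keep every other character starting from the second (positions 2nd, 4th, 6th, ...).
"sowhjahv" → "whjahv" → "hav".
(Check on "xquality": → "uality" → "aiy" ✓)

hav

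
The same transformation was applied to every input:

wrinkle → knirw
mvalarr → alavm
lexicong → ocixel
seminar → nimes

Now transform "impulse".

Each output is the input with this applied: reverse the string, then delete the first 2 characters.
On "impulse": the first step gives "eslupmi", and the second then gives "lupmi".
(Check on "lexicong": → "gnocixel" → "ocixel" ✓)

lupmi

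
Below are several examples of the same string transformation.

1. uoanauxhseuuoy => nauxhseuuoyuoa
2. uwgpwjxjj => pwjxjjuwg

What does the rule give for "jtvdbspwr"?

What's happening: move the first 3 characters to the end (rotate left by 3).
On "jtvdbspwr" that produces "dbspwrjtv".

dbspwrjtv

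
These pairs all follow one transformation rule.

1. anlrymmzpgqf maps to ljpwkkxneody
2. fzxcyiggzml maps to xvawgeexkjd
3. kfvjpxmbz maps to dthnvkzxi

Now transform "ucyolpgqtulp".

The rule is to shift every letter 2 places backward in the alphabet (wrapping around), then move the first character to the end.
Applying both steps to "ucyolpgqtulp": "sawmjneorsjn", then "awmjneorsjns".

awmjneorsjns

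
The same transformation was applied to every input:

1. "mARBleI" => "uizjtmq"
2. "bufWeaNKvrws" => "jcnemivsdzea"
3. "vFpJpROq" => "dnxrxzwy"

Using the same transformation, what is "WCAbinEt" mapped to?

Looking at the pairs, the operation is to shift every letter 8 places forward in the alphabet (wrapping around), then convert every letter to lowercase.
Starting from "WCAbinEt": after the first operation, "EKIjqvMb"; after the second, "ekijqvmb".
(Check on "vFpJpROq": → "dNxRxZWy" → "dnxrxzwy" ✓)

ekijqvmb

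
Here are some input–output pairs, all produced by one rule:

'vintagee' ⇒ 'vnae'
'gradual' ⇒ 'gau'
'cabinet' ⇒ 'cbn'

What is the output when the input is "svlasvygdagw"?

slsydg

Looking at the pairs, the operation is to swap each adjacent pair of characters (1↔2, 3↔4, ...), then keep every other character starting from the second (positions 2nd, 4th, 6th, ...).
For "svlasvygdagw", step one produces "vsalvsgyadwg"; step two turns that into "slsydg".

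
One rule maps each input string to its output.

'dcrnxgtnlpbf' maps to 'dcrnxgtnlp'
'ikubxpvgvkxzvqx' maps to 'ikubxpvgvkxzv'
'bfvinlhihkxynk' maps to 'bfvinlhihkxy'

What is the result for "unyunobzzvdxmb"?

unyunobzzvdx

Rule — delete the last 2 characters.
Doing the same to "unyunobzzvdxmb": "unyunobzzvdx".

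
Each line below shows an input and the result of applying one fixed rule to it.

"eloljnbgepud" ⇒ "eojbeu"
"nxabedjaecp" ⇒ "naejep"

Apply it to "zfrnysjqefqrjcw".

zryjeqjw

The rule is to keep every other character starting from the first (positions 1st, 3rd, 5th, ...).
For "zfrnysjqefqrjcw" the result is "zryjeqjw".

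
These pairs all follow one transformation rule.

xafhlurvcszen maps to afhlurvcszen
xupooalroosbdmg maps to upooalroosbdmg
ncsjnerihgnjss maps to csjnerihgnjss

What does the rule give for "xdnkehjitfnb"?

dnkehjitfnb

What's happening: delete the first character.
On "xdnkehjitfnb" that produces "dnkehjitfnb".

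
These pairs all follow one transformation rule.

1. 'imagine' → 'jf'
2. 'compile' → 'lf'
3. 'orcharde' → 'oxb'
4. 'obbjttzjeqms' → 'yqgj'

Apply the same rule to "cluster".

Each output is the input with this applied: shift every letter 3 places backward in the alphabet (wrapping around), then keep one character in every 3, starting at position 2 (positions 2nd, 5th, 8th, ...).
On "cluster": the first step gives "zirpqbo", and the second then gives "iq".

iq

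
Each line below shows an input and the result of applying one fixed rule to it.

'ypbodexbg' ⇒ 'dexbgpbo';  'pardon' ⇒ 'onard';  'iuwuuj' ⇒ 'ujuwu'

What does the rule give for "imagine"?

Each output is the input with this applied: delete the first character, then move the first 3 characters to the end (rotate left by 3).
On "imagine": the first step gives "magine", and the second then gives "inemag".

inemag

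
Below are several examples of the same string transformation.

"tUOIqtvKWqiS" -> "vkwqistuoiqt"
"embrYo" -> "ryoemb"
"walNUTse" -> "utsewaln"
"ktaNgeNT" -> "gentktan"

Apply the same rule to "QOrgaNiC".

Rule — swap the front and back halves of the string, then convert every letter to lowercase.
Applying both steps to "QOrgaNiC": "aNiCQOrg", then "anicqorg".

anicqorg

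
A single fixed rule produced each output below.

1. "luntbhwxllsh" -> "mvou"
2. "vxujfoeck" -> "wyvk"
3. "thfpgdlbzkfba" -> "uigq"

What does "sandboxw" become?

tboe

In each case the input is transformed by: shift every letter 1 place forward in the alphabet (wrapping around), then keep only the first 4 characters.
Working it through for "sandboxw": intermediate "tboecpyx", final "tboe".
(Check on "thfpgdlbzkfba": → "uigqhemcalgcb" → "uigq" ✓)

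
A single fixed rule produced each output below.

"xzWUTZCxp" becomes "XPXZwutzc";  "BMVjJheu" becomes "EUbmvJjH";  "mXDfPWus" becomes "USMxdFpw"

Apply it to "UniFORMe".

The transformation: move the last 2 characters to the front (rotate right by 2), then flip the case of every letter.
Applying both steps to "UniFORMe": "MeUniFOR", then "mEuNIfor".

mEuNIfor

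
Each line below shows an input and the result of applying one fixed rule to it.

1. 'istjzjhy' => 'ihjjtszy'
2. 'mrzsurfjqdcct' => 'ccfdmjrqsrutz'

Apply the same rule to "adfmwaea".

The pattern: sort the characters into alphabetical order, then swap each adjacent pair of characters (1↔2, 3↔4, ...).
For "adfmwaea", step one produces "aaadefmw"; step two turns that into "aadafewm".

aadafewm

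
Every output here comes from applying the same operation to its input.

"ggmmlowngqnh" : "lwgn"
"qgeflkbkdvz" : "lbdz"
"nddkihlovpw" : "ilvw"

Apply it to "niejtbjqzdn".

The rule is to keep every other character starting from the first (positions 1st, 3rd, 5th, ...), then keep only the last 4 characters.
Doing the same to "niejtbjqzdn": "tjzn".

tjzn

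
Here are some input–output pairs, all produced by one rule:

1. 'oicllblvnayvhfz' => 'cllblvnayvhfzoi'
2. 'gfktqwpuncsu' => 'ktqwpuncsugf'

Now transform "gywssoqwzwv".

wssoqwzwvgy

Each output is the input with this applied: move the first 2 characters to the end (rotate left by 2).
Applying that to "gywssoqwzwv" gives "wssoqwzwvgy".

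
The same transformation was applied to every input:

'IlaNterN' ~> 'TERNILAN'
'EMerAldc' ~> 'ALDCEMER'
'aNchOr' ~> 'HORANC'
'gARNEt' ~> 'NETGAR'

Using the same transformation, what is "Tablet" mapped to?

Looking at the pairs, the operation is to swap the front and back halves of the string, then convert every letter to uppercase.
For "Tablet" the result is "LETTAB".
(Check on "EMerAldc": → "AldcEMer" → "ALDCEMER" ✓)

LETTAB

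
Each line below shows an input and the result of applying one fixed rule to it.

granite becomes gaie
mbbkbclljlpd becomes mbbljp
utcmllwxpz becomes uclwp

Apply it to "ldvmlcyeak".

lvlya

Each output is the input with this applied: keep every other character starting from the first (positions 1st, 3rd, 5th, ...).
"ldvmlcyeak" → "lvlya".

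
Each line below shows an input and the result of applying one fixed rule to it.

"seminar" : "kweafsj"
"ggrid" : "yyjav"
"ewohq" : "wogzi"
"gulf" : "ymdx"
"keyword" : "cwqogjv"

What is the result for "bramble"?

Each output is the input with this applied: shift every letter 8 places backward in the alphabet (wrapping around).
Applying that to "bramble" gives "tjsetdw".

tjsetdw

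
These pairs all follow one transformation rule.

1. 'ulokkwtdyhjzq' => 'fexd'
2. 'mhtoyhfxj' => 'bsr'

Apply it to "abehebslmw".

vyf

Rule — shift every letter 6 places backward in the alphabet (wrapping around), then keep one character in every 3, starting at position 2 (positions 2nd, 5th, 8th, ...).
For "abehebslmw", step one produces "uvybyvmfgq"; step two turns that into "vyf".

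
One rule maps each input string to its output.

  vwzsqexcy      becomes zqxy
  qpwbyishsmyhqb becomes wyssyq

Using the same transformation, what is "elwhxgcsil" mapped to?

wxci

The rule is to delete the first 2 characters, then keep every other character starting from the first (positions 1st, 3rd, 5th, ...).
On "elwhxgcsil" that produces "wxci".
(Check on "vwzsqexcy": → "zsqexcy" → "zqxy" ✓)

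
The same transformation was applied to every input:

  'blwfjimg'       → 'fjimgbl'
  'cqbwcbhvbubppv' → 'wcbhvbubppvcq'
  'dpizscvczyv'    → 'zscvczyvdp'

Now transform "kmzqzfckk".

qzfckkkm

The transformation: move the first 2 characters to the end (rotate left by 2), then delete the first character.
On "kmzqzfckk": the first step gives "zqzfckkkm", and the second then gives "qzfckkkm".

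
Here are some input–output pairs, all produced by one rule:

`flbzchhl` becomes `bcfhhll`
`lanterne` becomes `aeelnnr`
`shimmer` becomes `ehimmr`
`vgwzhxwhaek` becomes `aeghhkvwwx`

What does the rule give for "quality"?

Looking at the pairs, the operation is to sort the characters into alphabetical order, then delete the last character.
"quality" → "ailqtuy" → "ailqtu".

ailqtu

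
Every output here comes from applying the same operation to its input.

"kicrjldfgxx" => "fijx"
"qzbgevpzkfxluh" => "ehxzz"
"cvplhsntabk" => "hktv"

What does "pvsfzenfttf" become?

The rule is to keep one character in every 3, starting at position 2 (positions 2nd, 5th, 8th, ...), then sort the characters into alphabetical order.
Working it through for "pvsfzenfttf": intermediate "vzff", final "ffvz".

ffvz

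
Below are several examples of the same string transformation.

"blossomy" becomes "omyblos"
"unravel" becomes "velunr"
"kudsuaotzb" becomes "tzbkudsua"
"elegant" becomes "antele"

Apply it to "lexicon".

Looking at the pairs, the operation is to move the last 3 characters to the front (rotate right by 3), then delete the last character.
Starting from "lexicon": after the first operation, "conlexi"; after the second, "conlex".
(Check on "elegant": → "anteleg" → "antele" ✓)

conlex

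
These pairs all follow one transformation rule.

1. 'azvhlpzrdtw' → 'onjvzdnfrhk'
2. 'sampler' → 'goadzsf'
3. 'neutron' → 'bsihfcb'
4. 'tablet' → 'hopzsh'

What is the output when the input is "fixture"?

twlhifs

What's happening: shift every letter 12 places backward in the alphabet (wrapping around).
Doing the same to "fixture": "twlhifs".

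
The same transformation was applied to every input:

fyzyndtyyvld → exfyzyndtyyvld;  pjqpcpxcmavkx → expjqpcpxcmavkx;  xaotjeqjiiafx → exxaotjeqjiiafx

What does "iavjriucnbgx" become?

exiavjriucnbgx

What's happening: prepend "ex".
For "iavjriucnbgx" the result is "exiavjriucnbgx".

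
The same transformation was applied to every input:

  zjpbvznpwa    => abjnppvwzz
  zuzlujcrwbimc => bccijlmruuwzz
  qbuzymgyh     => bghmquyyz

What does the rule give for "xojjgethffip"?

effghijjoptx

Looking at the pairs, the operation is to sort the characters into alphabetical order.
"xojjgethffip" → "effghijjoptx".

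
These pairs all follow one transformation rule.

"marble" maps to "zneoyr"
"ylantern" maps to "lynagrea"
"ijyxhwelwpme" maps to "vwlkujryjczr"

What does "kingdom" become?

The rule is to shift every letter 13 places forward in the alphabet (wrapping around) — i.e. ROT13.
Doing the same to "kingdom": "xvatqbz".

xvatqbz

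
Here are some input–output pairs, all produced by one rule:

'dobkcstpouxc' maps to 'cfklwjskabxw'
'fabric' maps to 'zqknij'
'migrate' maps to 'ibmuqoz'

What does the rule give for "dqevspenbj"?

vjrlymdaxm

The pattern: move the last 3 characters to the front (rotate right by 3), then shift every letter 8 places forward in the alphabet (wrapping around).
Working it through for "dqevspenbj": intermediate "nbjdqevspe", final "vjrlymdaxm".
(Check on "migrate": → "atemigr" → "ibmuqoz" ✓)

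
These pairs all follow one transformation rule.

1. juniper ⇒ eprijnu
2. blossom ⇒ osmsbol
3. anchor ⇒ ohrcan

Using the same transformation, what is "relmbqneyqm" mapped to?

qymerneqlbm

What's happening: move the last 2 characters to the front (rotate right by 2), then take characters alternately from the front and the back (1st, last, 2nd, 2nd-last, ...).
Applying both steps to "relmbqneyqm": "qmrelmbqney", then "qymerneqlbm".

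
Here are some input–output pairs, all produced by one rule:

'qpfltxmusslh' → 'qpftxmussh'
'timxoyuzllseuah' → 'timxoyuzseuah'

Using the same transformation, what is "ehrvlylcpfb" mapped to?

ehrvycpfb

Rule — remove every "l".
For "ehrvlylcpfb" the result is "ehrvycpfb".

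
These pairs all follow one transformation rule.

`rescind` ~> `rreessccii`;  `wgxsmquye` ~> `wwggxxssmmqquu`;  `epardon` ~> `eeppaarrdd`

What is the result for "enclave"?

In each case the input is transformed by: delete the last 2 characters, then double every character.
Applying that to "enclave" gives "eennccllaa".

eennccllaa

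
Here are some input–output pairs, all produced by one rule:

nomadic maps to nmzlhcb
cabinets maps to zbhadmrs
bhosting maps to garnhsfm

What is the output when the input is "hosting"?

ngsrmhf

Rule — swap each adjacent pair of characters (1↔2, 3↔4, ...), then shift every letter 1 place backward in the alphabet (wrapping around).
Starting from "hosting": after the first operation, "ohtsnig"; after the second, "ngsrmhf".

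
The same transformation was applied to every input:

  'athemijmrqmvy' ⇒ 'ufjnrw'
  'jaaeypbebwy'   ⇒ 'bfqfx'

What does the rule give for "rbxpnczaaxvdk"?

The rule is to keep every other character starting from the second (positions 2nd, 4th, 6th, ...), then shift every letter 1 place forward in the alphabet (wrapping around).
Working it through for "rbxpnczaaxvdk": intermediate "bpcaxd", final "cqdbye".
(Check on "jaaeypbebwy": → "aepew" → "bfqfx" ✓)

cqdbye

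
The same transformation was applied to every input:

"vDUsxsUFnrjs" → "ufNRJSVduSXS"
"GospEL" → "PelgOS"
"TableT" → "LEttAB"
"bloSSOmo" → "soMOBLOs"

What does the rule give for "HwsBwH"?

bWhhWS

The rule is to swap the front and back halves of the string, then flip the case of every letter.
Applying both steps to "HwsBwH": "BwHHws", then "bWhhWS".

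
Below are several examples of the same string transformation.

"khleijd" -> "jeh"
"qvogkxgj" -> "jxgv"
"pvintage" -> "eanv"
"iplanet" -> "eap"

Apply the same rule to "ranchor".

The transformation: keep every other character starting from the second (positions 2nd, 4th, 6th, ...), then reverse the string.
"ranchor" → "oca".

oca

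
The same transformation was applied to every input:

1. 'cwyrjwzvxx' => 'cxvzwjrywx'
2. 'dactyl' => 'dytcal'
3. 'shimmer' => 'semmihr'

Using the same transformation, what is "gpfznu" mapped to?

gnzfpu

The transformation: swap the first and last characters, then reverse the string.
Applying both steps to "gpfznu": "upfzng", then "gnzfpu".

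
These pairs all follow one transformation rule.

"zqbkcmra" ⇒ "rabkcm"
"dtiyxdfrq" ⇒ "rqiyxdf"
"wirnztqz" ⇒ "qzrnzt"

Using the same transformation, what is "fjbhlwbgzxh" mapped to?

Rule — delete the first 2 characters, then move the last 2 characters to the front (rotate right by 2).
"fjbhlwbgzxh" → "bhlwbgzxh" → "xhbhlwbgz".

xhbhlwbgz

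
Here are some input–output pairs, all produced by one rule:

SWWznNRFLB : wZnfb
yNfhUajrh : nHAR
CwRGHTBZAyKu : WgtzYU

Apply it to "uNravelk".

nAEK

The pattern: flip the case of every letter, then keep every other character starting from the second (positions 2nd, 4th, 6th, ...).
Starting from "uNravelk": after the first operation, "UnRAVELK"; after the second, "nAEK".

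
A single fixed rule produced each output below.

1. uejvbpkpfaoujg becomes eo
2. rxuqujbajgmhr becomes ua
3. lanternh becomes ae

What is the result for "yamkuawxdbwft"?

Rule — keep one character in every 3, starting at position 2 (positions 2nd, 5th, 8th, ...), then keep only the vowels.
Applying both steps to "yamkuawxdbwft": "auxw", then "au".

au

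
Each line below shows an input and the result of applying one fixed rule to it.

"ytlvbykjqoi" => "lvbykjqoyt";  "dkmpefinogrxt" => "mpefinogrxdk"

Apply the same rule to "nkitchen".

Rule — delete the last character, then move the first 2 characters to the end (rotate left by 2).
On "nkitchen" that produces "itchenk".

itchenk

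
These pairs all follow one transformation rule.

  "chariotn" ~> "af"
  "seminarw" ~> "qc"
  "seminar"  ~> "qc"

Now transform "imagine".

The pattern: shift every letter 2 places backward in the alphabet (wrapping around), then keep only the first 2 characters.
For "imagine", step one produces "gkyeglc"; step two turns that into "gk".
(Check on "seminar": → "qckglyp" → "qc" ✓)

gk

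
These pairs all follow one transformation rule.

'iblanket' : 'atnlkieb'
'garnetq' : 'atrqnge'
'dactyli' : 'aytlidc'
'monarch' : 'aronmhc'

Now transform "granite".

atrnige

In each case the input is transformed by: sort the characters into reverse alphabetical order, then move the last character to the front.
On "granite" that produces "atrnige".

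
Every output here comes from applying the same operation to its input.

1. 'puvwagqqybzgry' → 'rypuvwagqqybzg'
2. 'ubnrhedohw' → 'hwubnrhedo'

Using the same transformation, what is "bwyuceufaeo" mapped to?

eobwyuceufa

In each case the input is transformed by: move the last 2 characters to the front (rotate right by 2).
Doing the same to "bwyuceufaeo": "eobwyuceufa".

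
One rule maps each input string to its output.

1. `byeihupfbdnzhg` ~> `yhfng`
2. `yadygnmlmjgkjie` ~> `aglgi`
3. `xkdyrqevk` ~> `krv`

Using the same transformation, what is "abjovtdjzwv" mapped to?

bvjv

What's happening: keep one character in every 3, starting at position 2 (positions 2nd, 5th, 8th, ...).
"abjovtdjzwv" → "bvjv".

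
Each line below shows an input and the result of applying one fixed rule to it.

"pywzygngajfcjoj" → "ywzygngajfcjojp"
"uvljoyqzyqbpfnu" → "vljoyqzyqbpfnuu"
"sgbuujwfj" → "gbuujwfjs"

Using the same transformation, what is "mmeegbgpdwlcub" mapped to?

What's happening: move the first character to the end.
Doing the same to "mmeegbgpdwlcub": "meegbgpdwlcubm".

meegbgpdwlcubm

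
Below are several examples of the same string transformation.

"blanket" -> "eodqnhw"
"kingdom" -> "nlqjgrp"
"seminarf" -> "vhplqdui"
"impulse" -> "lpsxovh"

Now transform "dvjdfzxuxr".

gymgicaxau

The rule is to shift every letter 3 places forward in the alphabet (wrapping around).
Applying that to "dvjdfzxuxr" gives "gymgicaxau".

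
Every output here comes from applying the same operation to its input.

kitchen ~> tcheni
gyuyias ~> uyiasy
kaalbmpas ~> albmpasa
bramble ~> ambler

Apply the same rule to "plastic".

Rule — delete the first character, then move the first character to the end.
Working it through for "plastic": intermediate "lastic", final "asticl".

asticl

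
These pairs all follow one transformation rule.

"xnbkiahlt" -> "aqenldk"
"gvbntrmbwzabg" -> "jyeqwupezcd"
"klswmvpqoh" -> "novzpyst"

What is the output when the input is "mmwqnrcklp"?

The transformation: delete the last 2 characters, then shift every letter 3 places forward in the alphabet (wrapping around).
So "mmwqnrcklp" becomes "ppztqufn".

ppztqufn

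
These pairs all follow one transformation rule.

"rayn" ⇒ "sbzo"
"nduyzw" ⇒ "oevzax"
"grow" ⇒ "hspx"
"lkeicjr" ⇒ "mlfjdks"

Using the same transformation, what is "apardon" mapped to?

bqbsepo

The transformation: shift every letter 1 place forward in the alphabet (wrapping around).
For "apardon" the result is "bqbsepo".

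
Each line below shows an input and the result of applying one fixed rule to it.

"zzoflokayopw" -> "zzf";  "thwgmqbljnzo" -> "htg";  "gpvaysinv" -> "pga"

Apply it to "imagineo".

The rule is to swap each adjacent pair of characters (1↔2, 3↔4, ...), then keep only the first 3 characters.
"imagineo" → "miganioe" → "mig".

mig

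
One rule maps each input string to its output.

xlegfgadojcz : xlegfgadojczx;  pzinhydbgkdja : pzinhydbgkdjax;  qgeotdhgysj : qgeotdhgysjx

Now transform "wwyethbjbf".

wwyethbjbfx

Rule — append "x".
For "wwyethbjbf" the result is "wwyethbjbfx".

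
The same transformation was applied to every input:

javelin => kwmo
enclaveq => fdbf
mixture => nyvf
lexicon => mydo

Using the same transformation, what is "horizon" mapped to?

isao

In each case the input is transformed by: keep every other character starting from the first (positions 1st, 3rd, 5th, ...), then shift every letter 1 place forward in the alphabet (wrapping around).
For "horizon", step one produces "hrzn"; step two turns that into "isao".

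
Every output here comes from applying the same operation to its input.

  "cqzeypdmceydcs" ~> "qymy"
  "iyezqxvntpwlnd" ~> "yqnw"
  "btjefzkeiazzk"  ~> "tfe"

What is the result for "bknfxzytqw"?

Rule — delete the last 3 characters, then keep one character in every 3, starting at position 2 (positions 2nd, 5th, 8th, ...).
"bknfxzytqw" → "bknfxzy" → "kx".

kx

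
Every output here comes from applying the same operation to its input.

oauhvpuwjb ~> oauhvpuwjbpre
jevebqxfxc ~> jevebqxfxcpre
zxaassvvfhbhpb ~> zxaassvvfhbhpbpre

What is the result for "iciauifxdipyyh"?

The rule is to append "pre".
Doing the same to "iciauifxdipyyh": "iciauifxdipyyhpre".

iciauifxdipyyhpre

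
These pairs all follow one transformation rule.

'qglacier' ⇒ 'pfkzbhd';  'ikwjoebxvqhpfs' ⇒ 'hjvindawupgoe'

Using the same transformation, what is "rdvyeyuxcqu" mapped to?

What's happening: shift every letter 1 place backward in the alphabet (wrapping around), then delete the last character.
"rdvyeyuxcqu" → "qcuxdxtwbpt" → "qcuxdxtwbp".

qcuxdxtwbp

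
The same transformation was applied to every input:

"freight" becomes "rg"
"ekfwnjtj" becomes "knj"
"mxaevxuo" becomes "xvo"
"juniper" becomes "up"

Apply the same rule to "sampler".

al

Each output is the input with this applied: keep one character in every 3, starting at position 2 (positions 2nd, 5th, 8th, ...).
So "sampler" becomes "al".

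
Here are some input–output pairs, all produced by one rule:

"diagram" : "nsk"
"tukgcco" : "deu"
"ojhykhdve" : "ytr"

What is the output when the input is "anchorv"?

The transformation: shift every letter 10 places forward in the alphabet (wrapping around), then keep only the first 3 characters.
For "anchorv" the result is "kxm".

kxm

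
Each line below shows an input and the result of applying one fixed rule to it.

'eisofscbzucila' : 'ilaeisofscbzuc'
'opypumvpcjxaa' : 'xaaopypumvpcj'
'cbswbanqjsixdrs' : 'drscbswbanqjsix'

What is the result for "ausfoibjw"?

bjwausfoi

The rule is to move the last 3 characters to the front (rotate right by 3).
On "ausfoibjw" that produces "bjwausfoi".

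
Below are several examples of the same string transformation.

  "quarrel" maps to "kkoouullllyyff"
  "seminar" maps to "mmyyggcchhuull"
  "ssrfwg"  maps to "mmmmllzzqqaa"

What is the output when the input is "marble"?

The rule is to shift every letter 6 places backward in the alphabet (wrapping around), then double every character.
Applying both steps to "marble": "gulvfy", then "gguullvvffyy".

gguullvvffyy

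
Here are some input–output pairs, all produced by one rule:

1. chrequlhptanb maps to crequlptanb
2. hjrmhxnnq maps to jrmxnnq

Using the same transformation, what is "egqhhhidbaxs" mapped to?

Each output is the input with this applied: remove every "h".
On "egqhhhidbaxs" that produces "egqidbaxs".

egqidbaxs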